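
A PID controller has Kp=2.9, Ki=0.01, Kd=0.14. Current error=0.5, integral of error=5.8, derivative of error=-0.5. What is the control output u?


u = Kp*e + Ki*int(e) + Kd*de/dt
= 2.9*0.5 + 0.01*5.8 + 0.14*(-0.5)
= 1.45 + 0.058 + -0.07
= 1.438


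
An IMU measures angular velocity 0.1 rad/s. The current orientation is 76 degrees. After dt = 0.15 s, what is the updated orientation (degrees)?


delta_theta = w * dt = 0.1 * 0.15 = 0.015 rad
= 0.8594 deg
theta_new = 76 + 0.8594 = 76.8594 deg


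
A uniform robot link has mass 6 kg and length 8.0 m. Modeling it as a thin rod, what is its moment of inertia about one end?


I = (1/3) * m * L^2
= (1/3) * 6 * 8.0^2
= 0.333333 * 6 * 64.0
= 128.0 kg*m^2


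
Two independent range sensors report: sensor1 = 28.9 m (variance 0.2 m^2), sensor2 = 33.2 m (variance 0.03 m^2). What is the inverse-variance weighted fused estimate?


w1 = (1/var1) / (1/var1 + 1/var2)
   = 5.0 / (5.0 + 33.3333) = 0.1304
w2 = 1 - w1 = 0.8696
fused = w1*s1 + w2*s2 = 3.7696 + 28.8696
= 32.6391 m


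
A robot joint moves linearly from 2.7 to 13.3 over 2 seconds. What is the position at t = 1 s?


s = t/T = 1/2 = 0.5
p(t) = p0 + (pf-p0)*s
= 2.7 + (13.3 - 2.7) * 0.5
= 8.0


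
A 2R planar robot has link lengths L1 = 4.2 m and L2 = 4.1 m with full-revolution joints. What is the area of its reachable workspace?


r_max = L1 + L2 = 8.3 m
r_min = |L1 - L2| = 0.1 m
Area = pi*(r_max^2 - r_min^2)
= pi*(68.89 - 0.01)
= pi * 68.88
= 216.3929 m^2


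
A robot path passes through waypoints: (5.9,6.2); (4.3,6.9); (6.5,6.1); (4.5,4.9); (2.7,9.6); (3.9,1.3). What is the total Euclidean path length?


Segment lengths:
  seg1 = sqrt((-1.6)^2 + (0.7)^2) = 1.7464
  seg2 = sqrt((2.2)^2 + (-0.8)^2) = 2.3409
  seg3 = sqrt((-2.0)^2 + (-1.2)^2) = 2.3324
  seg4 = sqrt((-1.8)^2 + (4.7)^2) = 5.0329
  seg5 = sqrt((1.2)^2 + (-8.3)^2) = 8.3863
Total = 19.8389


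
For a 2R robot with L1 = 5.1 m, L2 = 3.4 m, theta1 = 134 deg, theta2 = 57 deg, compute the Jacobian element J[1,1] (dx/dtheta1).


J[1,1] = -L1*sin(t1) - L2*sin(t1+t2)
= -5.1*sin(134) - 3.4*sin(191)
= -3.0199


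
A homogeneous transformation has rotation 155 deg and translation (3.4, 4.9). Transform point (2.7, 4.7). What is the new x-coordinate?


x' = cos(theta)*px - sin(theta)*py + tx
= -0.9063*2.7 - 0.4226*4.7 + 3.4
= -1.0333


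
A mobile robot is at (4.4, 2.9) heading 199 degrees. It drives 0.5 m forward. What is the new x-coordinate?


x_new = x0 + d*cos(theta)
= 4.4 + 0.5*cos(199)
= 4.4 + -0.4728
= 3.9272


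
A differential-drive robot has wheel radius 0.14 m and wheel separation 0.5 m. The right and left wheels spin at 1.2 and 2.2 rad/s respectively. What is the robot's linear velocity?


vR = r*wR = 0.14*1.2 = 0.168 m/s
vL = r*wL = 0.14*2.2 = 0.308 m/s
v = (vR+vL)/2 = 0.238 m/s
omega = (vR-vL)/L = -0.28 rad/s
linear velocity = 0.238 m/s


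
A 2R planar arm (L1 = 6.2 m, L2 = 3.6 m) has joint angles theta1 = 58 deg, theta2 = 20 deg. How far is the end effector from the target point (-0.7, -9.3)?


End effector via forward kinematics:
x = L1*cos(t1) + L2*cos(t1+t2) = 4.034
y = L1*sin(t1) + L2*sin(t1+t2) = 8.7792
Distance to target:
d = sqrt((-0.7 - 4.034)^2 + (-9.3 - 8.7792)^2)
= sqrt(22.4106 + 326.8585)
= 18.6887 m


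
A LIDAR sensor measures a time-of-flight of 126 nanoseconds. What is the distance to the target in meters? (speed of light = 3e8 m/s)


tof = 126 ns = 1.26e-07 s
dist = c * tof / 2
= 3e8 * 1.26e-07 / 2
= 18.9 m


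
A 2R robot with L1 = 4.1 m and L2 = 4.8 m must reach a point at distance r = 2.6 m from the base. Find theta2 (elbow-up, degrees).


cos(theta2) = (r^2 - L1^2 - L2^2) / (2*L1*L2)
cos(theta2) = (6.76 - 16.81 - 23.04) / 39.36
cos(theta2) = -0.840701
theta2 = 147.2142 degrees


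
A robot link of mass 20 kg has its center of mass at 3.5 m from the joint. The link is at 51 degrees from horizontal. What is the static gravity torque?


tau = m*g*L*cos(angle)
= 20 * 9.81 * 3.5 * cos(51 deg)
= 20 * 9.81 * 3.5 * 0.6293
= 432.1543 Nm


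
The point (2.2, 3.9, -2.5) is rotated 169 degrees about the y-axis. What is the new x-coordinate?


Rotation about y-axis: x' = x*cos(theta) + z*sin(theta)
= 2.2 * -0.9816 + -2.5 * 0.1908
= -2.6366


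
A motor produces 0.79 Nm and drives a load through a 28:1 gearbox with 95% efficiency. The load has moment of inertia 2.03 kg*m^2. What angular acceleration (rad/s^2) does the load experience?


tau_out = tau_motor * N * eta
= 0.79 * 28 * 0.95 = 21.014 Nm
alpha = tau_out / I = 21.014 / 2.03
= 10.3517 rad/s^2


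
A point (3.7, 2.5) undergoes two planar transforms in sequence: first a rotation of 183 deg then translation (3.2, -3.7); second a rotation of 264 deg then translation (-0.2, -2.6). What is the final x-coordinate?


After transform 1:
x1 = cos(183)*3.7 - sin(183)*2.5 + 3.2 = -0.3641
y1 = sin(183)*3.7 + cos(183)*2.5 + -3.7 = -6.3902
After transform 2:
x2 = cos(264)*-0.3641 - sin(264)*-6.3902 + -0.2
= -6.5172


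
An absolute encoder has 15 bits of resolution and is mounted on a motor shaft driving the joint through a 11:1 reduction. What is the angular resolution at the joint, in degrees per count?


counts = 2^15 = 32768
effective counts at joint = 32768 * 11 = 360448
resolution = 360 / 360448
= 9.9876e-04 deg/count


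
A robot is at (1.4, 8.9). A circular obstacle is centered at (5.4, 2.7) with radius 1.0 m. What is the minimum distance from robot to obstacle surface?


center_dist = sqrt((1.4-5.4)^2 + (8.9-2.7)^2)
= sqrt(16.0 + 38.44)
= 7.3783
min_dist = center_dist - radius = 7.3783 - 1.0 = 6.3783 m


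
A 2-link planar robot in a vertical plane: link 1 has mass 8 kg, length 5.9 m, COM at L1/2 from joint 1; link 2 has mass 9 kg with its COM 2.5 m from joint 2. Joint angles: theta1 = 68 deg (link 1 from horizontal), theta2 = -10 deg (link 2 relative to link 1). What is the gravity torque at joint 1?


Horizontal distance from joint 1 to link-1 COM:
  x_c1 = (L1/2)*cos(t1) = 2.95 * 0.3746 = 1.1051 m
Horizontal distance from joint 1 to link-2 COM:
  x_c2 = L1*cos(t1) + Lc2*cos(t1+t2)
       = 5.9*0.3746 + 2.5*0.5299 = 3.535 m
tau1 = m1*g*x_c1 + m2*g*x_c2
     = 8*9.81*1.1051 + 9*9.81*3.535
     = 86.7274 + 312.1031
     = 398.8305 Nm


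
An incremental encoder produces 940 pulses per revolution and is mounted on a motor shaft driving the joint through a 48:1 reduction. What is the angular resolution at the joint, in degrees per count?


counts per rev = 940
effective counts at joint = 940 * 48 = 45120
resolution = 360 / 45120
= 0.008 deg/count


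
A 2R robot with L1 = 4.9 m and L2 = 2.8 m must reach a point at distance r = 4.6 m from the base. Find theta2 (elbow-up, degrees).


cos(theta2) = (r^2 - L1^2 - L2^2) / (2*L1*L2)
cos(theta2) = (21.16 - 24.01 - 7.84) / 27.44
cos(theta2) = -0.389577
theta2 = 112.9282 degrees


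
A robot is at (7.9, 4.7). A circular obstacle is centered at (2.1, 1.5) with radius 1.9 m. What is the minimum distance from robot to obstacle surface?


center_dist = sqrt((7.9-2.1)^2 + (4.7-1.5)^2)
= sqrt(33.64 + 10.24)
= 6.6242
min_dist = center_dist - radius = 6.6242 - 1.9 = 4.7242 m


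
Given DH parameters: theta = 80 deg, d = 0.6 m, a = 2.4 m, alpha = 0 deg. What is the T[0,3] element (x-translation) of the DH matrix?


T[0,3] = a * cos(theta)
= 2.4 * cos(80 deg)
= 2.4 * 0.1736
= 0.4168


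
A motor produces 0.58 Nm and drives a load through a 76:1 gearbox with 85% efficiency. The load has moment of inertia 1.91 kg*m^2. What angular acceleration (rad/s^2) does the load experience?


tau_out = tau_motor * N * eta
= 0.58 * 76 * 0.85 = 37.468 Nm
alpha = tau_out / I = 37.468 / 1.91
= 19.6168 rad/s^2


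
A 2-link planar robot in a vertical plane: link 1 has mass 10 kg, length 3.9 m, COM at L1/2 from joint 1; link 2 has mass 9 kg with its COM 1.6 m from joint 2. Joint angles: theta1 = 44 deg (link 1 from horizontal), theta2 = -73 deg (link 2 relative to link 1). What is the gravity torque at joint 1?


Horizontal distance from joint 1 to link-1 COM:
  x_c1 = (L1/2)*cos(t1) = 1.95 * 0.7193 = 1.4027 m
Horizontal distance from joint 1 to link-2 COM:
  x_c2 = L1*cos(t1) + Lc2*cos(t1+t2)
       = 3.9*0.7193 + 1.6*0.8746 = 4.2048 m
tau1 = m1*g*x_c1 + m2*g*x_c2
     = 10*9.81*1.4027 + 9*9.81*4.2048
     = 137.6061 + 371.2433
     = 508.8494 Nm


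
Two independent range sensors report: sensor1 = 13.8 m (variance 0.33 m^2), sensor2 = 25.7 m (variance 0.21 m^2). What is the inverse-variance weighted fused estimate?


w1 = (1/var1) / (1/var1 + 1/var2)
   = 3.0303 / (3.0303 + 4.7619) = 0.3889
w2 = 1 - w1 = 0.6111
fused = w1*s1 + w2*s2 = 5.3667 + 15.7056
= 21.0722 m


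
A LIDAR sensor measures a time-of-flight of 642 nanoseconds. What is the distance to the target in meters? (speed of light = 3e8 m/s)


tof = 642 ns = 6.42e-07 s
dist = c * tof / 2
= 3e8 * 6.42e-07 / 2
= 96.3 m


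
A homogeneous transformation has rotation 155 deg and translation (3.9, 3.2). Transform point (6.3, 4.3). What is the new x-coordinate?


x' = cos(theta)*px - sin(theta)*py + tx
= -0.9063*6.3 - 0.4226*4.3 + 3.9
= -3.627


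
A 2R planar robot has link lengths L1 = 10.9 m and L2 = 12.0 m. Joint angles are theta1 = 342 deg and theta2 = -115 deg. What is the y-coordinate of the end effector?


Convert angles to radians: theta1 = 5.969, theta2 = -2.0071
y = L1*sin(theta1) + L2*sin(theta1+theta2)
y = -3.3683 + -8.7762
y = -12.1445


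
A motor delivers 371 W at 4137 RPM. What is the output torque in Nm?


omega = 4137 * 2*pi/60 = 433.2256 rad/s
tau = P / omega = 371 / 433.2256
= 0.8564 Nm


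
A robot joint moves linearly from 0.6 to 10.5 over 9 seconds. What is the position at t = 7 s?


s = t/T = 7/9 = 0.7778
p(t) = p0 + (pf-p0)*s
= 0.6 + (10.5 - 0.6) * 0.7778
= 8.3


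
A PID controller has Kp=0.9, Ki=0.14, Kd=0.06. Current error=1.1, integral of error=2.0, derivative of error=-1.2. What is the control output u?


u = Kp*e + Ki*int(e) + Kd*de/dt
= 0.9*1.1 + 0.14*2.0 + 0.06*(-1.2)
= 0.99 + 0.28 + -0.072
= 1.198


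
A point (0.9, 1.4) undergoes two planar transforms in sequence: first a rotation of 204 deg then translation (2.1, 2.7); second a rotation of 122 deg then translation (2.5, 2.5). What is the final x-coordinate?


After transform 1:
x1 = cos(204)*0.9 - sin(204)*1.4 + 2.1 = 1.8472
y1 = sin(204)*0.9 + cos(204)*1.4 + 2.7 = 1.055
After transform 2:
x2 = cos(122)*1.8472 - sin(122)*1.055 + 2.5
= 0.6264


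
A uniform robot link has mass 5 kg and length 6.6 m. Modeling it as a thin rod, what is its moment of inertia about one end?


I = (1/3) * m * L^2
= (1/3) * 5 * 6.6^2
= 0.333333 * 5 * 43.56
= 72.6 kg*m^2


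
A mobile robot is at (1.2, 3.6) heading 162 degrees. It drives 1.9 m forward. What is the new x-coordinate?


x_new = x0 + d*cos(theta)
= 1.2 + 1.9*cos(162)
= 1.2 + -1.807
= -0.607


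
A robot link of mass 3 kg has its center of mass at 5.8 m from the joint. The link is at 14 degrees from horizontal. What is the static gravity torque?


tau = m*g*L*cos(angle)
= 3 * 9.81 * 5.8 * cos(14 deg)
= 3 * 9.81 * 5.8 * 0.9703
= 165.6237 Nm


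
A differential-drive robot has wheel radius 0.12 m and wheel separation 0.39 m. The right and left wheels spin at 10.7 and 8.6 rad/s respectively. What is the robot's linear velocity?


vR = r*wR = 0.12*10.7 = 1.284 m/s
vL = r*wL = 0.12*8.6 = 1.032 m/s
v = (vR+vL)/2 = 1.158 m/s
omega = (vR-vL)/L = 0.6462 rad/s
linear velocity = 1.158 m/s


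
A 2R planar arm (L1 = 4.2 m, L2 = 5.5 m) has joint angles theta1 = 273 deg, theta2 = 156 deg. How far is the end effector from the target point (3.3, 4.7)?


End effector via forward kinematics:
x = L1*cos(t1) + L2*cos(t1+t2) = 2.1908
y = L1*sin(t1) + L2*sin(t1+t2) = 0.9404
Distance to target:
d = sqrt((3.3 - 2.1908)^2 + (4.7 - 0.9404)^2)
= sqrt(1.2302 + 14.1342)
= 3.9198 m


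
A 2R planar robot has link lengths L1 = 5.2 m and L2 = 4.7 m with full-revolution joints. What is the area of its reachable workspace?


r_max = L1 + L2 = 9.9 m
r_min = |L1 - L2| = 0.5 m
Area = pi*(r_max^2 - r_min^2)
= pi*(98.01 - 0.25)
= pi * 97.76
= 307.1221 m^2


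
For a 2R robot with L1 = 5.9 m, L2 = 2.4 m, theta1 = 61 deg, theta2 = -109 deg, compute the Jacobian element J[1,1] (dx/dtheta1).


J[1,1] = -L1*sin(t1) - L2*sin(t1+t2)
= -5.9*sin(61) - 2.4*sin(-48)
= -3.3767


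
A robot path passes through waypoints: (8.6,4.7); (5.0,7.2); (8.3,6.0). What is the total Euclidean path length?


Segment lengths:
  seg1 = sqrt((-3.6)^2 + (2.5)^2) = 4.3829
  seg2 = sqrt((3.3)^2 + (-1.2)^2) = 3.5114
Total = 7.8943


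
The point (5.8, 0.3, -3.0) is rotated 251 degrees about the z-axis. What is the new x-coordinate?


Rotation about z-axis: x' = x*cos(theta) - y*sin(theta)
= 5.8 * -0.3256 - 0.3 * -0.9455
= -1.6046


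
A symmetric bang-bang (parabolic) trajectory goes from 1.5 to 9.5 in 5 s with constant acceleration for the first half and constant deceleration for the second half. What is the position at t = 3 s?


Symmetric rest-to-rest: each phase covers (pf-p0)/2 in time T/2. 0.5*a*(T/2)^2 = (pf-p0)/2 => a = 4*(pf-p0)/T^2
a = 4*(9.5-1.5)/5^2 = 1.28
t = 3 is in the deceleration phase (t > T/2).
p = pf - 0.5*a*(T-t)^2 = 9.5 - 0.5*1.28*2^2
= 6.94


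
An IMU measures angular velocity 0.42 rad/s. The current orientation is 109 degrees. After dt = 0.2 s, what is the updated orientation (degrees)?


delta_theta = w * dt = 0.42 * 0.2 = 0.084 rad
= 4.8128 deg
theta_new = 109 + 4.8128 = 113.8128 deg


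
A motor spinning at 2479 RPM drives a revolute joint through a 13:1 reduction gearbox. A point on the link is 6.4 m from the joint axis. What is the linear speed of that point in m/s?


omega_motor = 2479 * 2*pi/60 = 259.6003 rad/s
omega_joint = omega_motor / 13 = 19.9693 rad/s
v = omega_joint * r = 19.9693 * 6.4
= 127.8032 m/s


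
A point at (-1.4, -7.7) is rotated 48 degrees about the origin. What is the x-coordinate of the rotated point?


x' = x*cos(theta) - y*sin(theta)
cos(48 deg) = 0.6691, sin(48 deg) = 0.7431
x' = -1.4 * 0.6691 - -7.7 * 0.7431
= -0.9368 - -5.7222
= 4.7854


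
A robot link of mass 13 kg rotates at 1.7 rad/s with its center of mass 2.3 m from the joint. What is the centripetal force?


F = m * omega^2 * r
= 13 * 1.7^2 * 2.3
= 13 * 2.89 * 2.3
= 86.411 N


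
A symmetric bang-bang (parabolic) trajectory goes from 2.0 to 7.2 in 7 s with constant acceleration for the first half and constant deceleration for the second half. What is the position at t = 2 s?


Symmetric rest-to-rest: each phase covers (pf-p0)/2 in time T/2. 0.5*a*(T/2)^2 = (pf-p0)/2 => a = 4*(pf-p0)/T^2
a = 4*(7.2-2.0)/7^2 = 0.4245
t = 2 is in the acceleration phase (t <= T/2).
p = p0 + 0.5*a*t^2 = 2.0 + 0.5*0.4245*2^2
= 2.849


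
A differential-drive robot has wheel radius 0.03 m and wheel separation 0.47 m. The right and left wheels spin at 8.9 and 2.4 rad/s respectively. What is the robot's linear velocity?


vR = r*wR = 0.03*8.9 = 0.267 m/s
vL = r*wL = 0.03*2.4 = 0.072 m/s
v = (vR+vL)/2 = 0.1695 m/s
omega = (vR-vL)/L = 0.4149 rad/s
linear velocity = 0.1695 m/s


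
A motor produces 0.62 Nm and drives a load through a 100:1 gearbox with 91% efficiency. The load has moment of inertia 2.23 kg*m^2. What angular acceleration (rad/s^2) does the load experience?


tau_out = tau_motor * N * eta
= 0.62 * 100 * 0.91 = 56.42 Nm
alpha = tau_out / I = 56.42 / 2.23
= 25.3004 rad/s^2


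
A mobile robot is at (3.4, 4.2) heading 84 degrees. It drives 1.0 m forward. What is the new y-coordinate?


y_new = y0 + d*sin(theta)
= 4.2 + 1.0*sin(84)
= 4.2 + 0.9945
= 5.1945


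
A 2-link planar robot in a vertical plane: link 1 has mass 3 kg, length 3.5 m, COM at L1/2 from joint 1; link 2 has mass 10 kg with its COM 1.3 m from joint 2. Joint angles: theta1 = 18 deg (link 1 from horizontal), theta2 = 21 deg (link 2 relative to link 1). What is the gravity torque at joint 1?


Horizontal distance from joint 1 to link-1 COM:
  x_c1 = (L1/2)*cos(t1) = 1.75 * 0.9511 = 1.6643 m
Horizontal distance from joint 1 to link-2 COM:
  x_c2 = L1*cos(t1) + Lc2*cos(t1+t2)
       = 3.5*0.9511 + 1.3*0.7771 = 4.339 m
tau1 = m1*g*x_c1 + m2*g*x_c2
     = 3*9.81*1.6643 + 10*9.81*4.339
     = 48.9818 + 425.6547
     = 474.6365 Nm


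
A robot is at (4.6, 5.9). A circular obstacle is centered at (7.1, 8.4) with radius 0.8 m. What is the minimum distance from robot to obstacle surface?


center_dist = sqrt((4.6-7.1)^2 + (5.9-8.4)^2)
= sqrt(6.25 + 6.25)
= 3.5355
min_dist = center_dist - radius = 3.5355 - 0.8 = 2.7355 m


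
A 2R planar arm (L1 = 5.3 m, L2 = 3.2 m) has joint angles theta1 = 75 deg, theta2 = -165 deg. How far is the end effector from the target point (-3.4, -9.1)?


End effector via forward kinematics:
x = L1*cos(t1) + L2*cos(t1+t2) = 1.3717
y = L1*sin(t1) + L2*sin(t1+t2) = 1.9194
Distance to target:
d = sqrt((-3.4 - 1.3717)^2 + (-9.1 - 1.9194)^2)
= sqrt(22.7695 + 121.4273)
= 12.0082 m


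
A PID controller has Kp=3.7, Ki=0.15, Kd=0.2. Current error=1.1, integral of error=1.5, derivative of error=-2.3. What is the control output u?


u = Kp*e + Ki*int(e) + Kd*de/dt
= 3.7*1.1 + 0.15*1.5 + 0.2*(-2.3)
= 4.07 + 0.225 + -0.46
= 3.835


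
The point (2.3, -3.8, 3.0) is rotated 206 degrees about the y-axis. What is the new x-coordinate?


Rotation about y-axis: x' = x*cos(theta) + z*sin(theta)
= 2.3 * -0.8988 + 3.0 * -0.4384
= -3.3823


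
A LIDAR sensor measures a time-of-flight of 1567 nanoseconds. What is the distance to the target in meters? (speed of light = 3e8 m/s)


tof = 1567 ns = 1.567e-06 s
dist = c * tof / 2
= 3e8 * 1.567e-06 / 2
= 235.05 m


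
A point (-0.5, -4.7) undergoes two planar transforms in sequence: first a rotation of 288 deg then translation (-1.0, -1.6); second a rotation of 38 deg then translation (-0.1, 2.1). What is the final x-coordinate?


After transform 1:
x1 = cos(288)*-0.5 - sin(288)*-4.7 + -1.0 = -5.6245
y1 = sin(288)*-0.5 + cos(288)*-4.7 + -1.6 = -2.5769
After transform 2:
x2 = cos(38)*-5.6245 - sin(38)*-2.5769 + -0.1
= -2.9457


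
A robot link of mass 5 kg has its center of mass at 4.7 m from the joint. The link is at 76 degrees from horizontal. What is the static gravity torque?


tau = m*g*L*cos(angle)
= 5 * 9.81 * 4.7 * cos(76 deg)
= 5 * 9.81 * 4.7 * 0.2419
= 55.7715 Nm


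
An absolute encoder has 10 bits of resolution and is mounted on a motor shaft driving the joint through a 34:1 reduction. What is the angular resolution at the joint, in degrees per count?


counts = 2^10 = 1024
effective counts at joint = 1024 * 34 = 34816
resolution = 360 / 34816
= 0.0103 deg/count


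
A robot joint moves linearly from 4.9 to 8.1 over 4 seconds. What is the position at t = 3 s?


s = t/T = 3/4 = 0.75
p(t) = p0 + (pf-p0)*s
= 4.9 + (8.1 - 4.9) * 0.75
= 7.3


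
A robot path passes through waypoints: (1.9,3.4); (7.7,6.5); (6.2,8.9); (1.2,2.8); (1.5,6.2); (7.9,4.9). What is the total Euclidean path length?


Segment lengths:
  seg1 = sqrt((5.8)^2 + (3.1)^2) = 6.5765
  seg2 = sqrt((-1.5)^2 + (2.4)^2) = 2.8302
  seg3 = sqrt((-5.0)^2 + (-6.1)^2) = 7.8873
  seg4 = sqrt((0.3)^2 + (3.4)^2) = 3.4132
  seg5 = sqrt((6.4)^2 + (-1.3)^2) = 6.5307
Total = 27.2379


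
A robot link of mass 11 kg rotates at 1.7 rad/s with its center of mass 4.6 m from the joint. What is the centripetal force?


F = m * omega^2 * r
= 11 * 1.7^2 * 4.6
= 11 * 2.89 * 4.6
= 146.234 N


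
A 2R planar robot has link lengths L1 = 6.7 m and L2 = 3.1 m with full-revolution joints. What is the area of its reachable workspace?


r_max = L1 + L2 = 9.8 m
r_min = |L1 - L2| = 3.6 m
Area = pi*(r_max^2 - r_min^2)
= pi*(96.04 - 12.96)
= pi * 83.08
= 261.0035 m^2


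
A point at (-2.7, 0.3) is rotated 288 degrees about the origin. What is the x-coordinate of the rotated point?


x' = x*cos(theta) - y*sin(theta)
cos(288 deg) = 0.309, sin(288 deg) = -0.9511
x' = -2.7 * 0.309 - 0.3 * -0.9511
= -0.8343 - -0.2853
= -0.549


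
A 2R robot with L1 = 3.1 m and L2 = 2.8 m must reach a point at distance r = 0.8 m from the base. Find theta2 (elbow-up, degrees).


cos(theta2) = (r^2 - L1^2 - L2^2) / (2*L1*L2)
cos(theta2) = (0.64 - 9.61 - 7.84) / 17.36
cos(theta2) = -0.968318
theta2 = 165.539 degrees


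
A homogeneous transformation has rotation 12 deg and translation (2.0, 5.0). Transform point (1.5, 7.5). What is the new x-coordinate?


x' = cos(theta)*px - sin(theta)*py + tx
= 0.9781*1.5 - 0.2079*7.5 + 2.0
= 1.9079


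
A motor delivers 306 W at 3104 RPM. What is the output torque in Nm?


omega = 3104 * 2*pi/60 = 325.0501 rad/s
tau = P / omega = 306 / 325.0501
= 0.9414 Nm


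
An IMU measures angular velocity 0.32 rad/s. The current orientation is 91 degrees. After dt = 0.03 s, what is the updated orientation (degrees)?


delta_theta = w * dt = 0.32 * 0.03 = 0.0096 rad
= 0.55 deg
theta_new = 91 + 0.55 = 91.55 deg


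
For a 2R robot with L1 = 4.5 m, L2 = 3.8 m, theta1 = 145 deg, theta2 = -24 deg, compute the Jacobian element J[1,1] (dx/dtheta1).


J[1,1] = -L1*sin(t1) - L2*sin(t1+t2)
= -4.5*sin(145) - 3.8*sin(121)
= -5.8383


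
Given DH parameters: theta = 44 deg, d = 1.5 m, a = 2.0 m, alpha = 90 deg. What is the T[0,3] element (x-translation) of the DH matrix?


T[0,3] = a * cos(theta)
= 2.0 * cos(44 deg)
= 2.0 * 0.7193
= 1.4387


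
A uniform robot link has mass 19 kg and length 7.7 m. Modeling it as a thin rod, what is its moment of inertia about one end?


I = (1/3) * m * L^2
= (1/3) * 19 * 7.7^2
= 0.333333 * 19 * 59.29
= 375.5033 kg*m^2


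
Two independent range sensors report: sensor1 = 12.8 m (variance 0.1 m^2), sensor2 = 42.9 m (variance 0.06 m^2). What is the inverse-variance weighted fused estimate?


w1 = (1/var1) / (1/var1 + 1/var2)
   = 10.0 / (10.0 + 16.6667) = 0.375
w2 = 1 - w1 = 0.625
fused = w1*s1 + w2*s2 = 4.8 + 26.8125
= 31.6125 m


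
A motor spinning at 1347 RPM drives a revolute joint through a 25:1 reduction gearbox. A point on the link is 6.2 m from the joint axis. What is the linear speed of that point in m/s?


omega_motor = 1347 * 2*pi/60 = 141.0575 rad/s
omega_joint = omega_motor / 25 = 5.6423 rad/s
v = omega_joint * r = 5.6423 * 6.2
= 34.9823 m/s


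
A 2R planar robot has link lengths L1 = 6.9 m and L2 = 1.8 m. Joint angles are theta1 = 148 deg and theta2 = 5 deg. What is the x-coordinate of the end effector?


Convert angles to radians: theta1 = 2.5831, theta2 = 0.0873
x = L1*cos(theta1) + L2*cos(theta1+theta2)
x = -5.8515 + -1.6038
x = -7.4553


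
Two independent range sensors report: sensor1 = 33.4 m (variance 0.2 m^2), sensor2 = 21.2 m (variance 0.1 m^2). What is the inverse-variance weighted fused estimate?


w1 = (1/var1) / (1/var1 + 1/var2)
   = 5.0 / (5.0 + 10.0) = 0.3333
w2 = 1 - w1 = 0.6667
fused = w1*s1 + w2*s2 = 11.1333 + 14.1333
= 25.2667 m


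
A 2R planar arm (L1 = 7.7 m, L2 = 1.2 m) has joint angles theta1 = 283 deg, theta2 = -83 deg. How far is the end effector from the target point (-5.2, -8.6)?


End effector via forward kinematics:
x = L1*cos(t1) + L2*cos(t1+t2) = 0.6045
y = L1*sin(t1) + L2*sin(t1+t2) = -7.9131
Distance to target:
d = sqrt((-5.2 - 0.6045)^2 + (-8.6 - -7.9131)^2)
= sqrt(33.6921 + 0.4719)
= 5.845 m


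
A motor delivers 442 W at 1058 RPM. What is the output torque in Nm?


omega = 1058 * 2*pi/60 = 110.7935 rad/s
tau = P / omega = 442 / 110.7935
= 3.9894 Nm


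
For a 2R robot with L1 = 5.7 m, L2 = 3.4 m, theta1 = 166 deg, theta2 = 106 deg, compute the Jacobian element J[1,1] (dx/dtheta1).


J[1,1] = -L1*sin(t1) - L2*sin(t1+t2)
= -5.7*sin(166) - 3.4*sin(272)
= 2.019


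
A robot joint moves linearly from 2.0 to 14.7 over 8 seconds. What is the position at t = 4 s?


s = t/T = 4/8 = 0.5
p(t) = p0 + (pf-p0)*s
= 2.0 + (14.7 - 2.0) * 0.5
= 8.35


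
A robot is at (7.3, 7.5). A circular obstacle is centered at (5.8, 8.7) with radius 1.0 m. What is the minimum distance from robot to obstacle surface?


center_dist = sqrt((7.3-5.8)^2 + (7.5-8.7)^2)
= sqrt(2.25 + 1.44)
= 1.9209
min_dist = center_dist - radius = 1.9209 - 1.0 = 0.9209 m


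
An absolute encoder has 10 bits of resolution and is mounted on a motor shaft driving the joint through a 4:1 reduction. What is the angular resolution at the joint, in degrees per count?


counts = 2^10 = 1024
effective counts at joint = 1024 * 4 = 4096
resolution = 360 / 4096
= 0.0879 deg/count


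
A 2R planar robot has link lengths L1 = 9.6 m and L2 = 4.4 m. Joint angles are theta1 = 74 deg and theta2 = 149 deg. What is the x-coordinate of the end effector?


Convert angles to radians: theta1 = 1.2915, theta2 = 2.6005
x = L1*cos(theta1) + L2*cos(theta1+theta2)
x = 2.6461 + -3.218
x = -0.5718


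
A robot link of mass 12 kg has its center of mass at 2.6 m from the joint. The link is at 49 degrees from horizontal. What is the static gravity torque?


tau = m*g*L*cos(angle)
= 12 * 9.81 * 2.6 * cos(49 deg)
= 12 * 9.81 * 2.6 * 0.6561
= 200.8013 Nm


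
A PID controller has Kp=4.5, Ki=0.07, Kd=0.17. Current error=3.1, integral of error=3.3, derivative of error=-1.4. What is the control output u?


u = Kp*e + Ki*int(e) + Kd*de/dt
= 4.5*3.1 + 0.07*3.3 + 0.17*(-1.4)
= 13.95 + 0.231 + -0.238
= 13.943


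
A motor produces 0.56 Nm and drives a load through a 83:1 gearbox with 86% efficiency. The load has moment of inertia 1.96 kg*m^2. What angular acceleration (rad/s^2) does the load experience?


tau_out = tau_motor * N * eta
= 0.56 * 83 * 0.86 = 39.9728 Nm
alpha = tau_out / I = 39.9728 / 1.96
= 20.3943 rad/s^2


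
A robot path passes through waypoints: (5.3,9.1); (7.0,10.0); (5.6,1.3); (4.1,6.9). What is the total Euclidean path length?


Segment lengths:
  seg1 = sqrt((1.7)^2 + (0.9)^2) = 1.9235
  seg2 = sqrt((-1.4)^2 + (-8.7)^2) = 8.8119
  seg3 = sqrt((-1.5)^2 + (5.6)^2) = 5.7974
Total = 16.5329


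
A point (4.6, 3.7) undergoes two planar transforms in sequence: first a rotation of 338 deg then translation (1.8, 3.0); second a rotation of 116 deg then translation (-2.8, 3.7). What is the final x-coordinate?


After transform 1:
x1 = cos(338)*4.6 - sin(338)*3.7 + 1.8 = 7.4511
y1 = sin(338)*4.6 + cos(338)*3.7 + 3.0 = 4.7074
After transform 2:
x2 = cos(116)*7.4511 - sin(116)*4.7074 + -2.8
= -10.2973


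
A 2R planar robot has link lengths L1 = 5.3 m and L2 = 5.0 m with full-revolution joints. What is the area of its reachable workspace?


r_max = L1 + L2 = 10.3 m
r_min = |L1 - L2| = 0.3 m
Area = pi*(r_max^2 - r_min^2)
= pi*(106.09 - 0.09)
= pi * 106.0
= 333.0088 m^2


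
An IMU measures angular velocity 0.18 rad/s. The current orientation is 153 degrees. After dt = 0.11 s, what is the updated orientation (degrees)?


delta_theta = w * dt = 0.18 * 0.11 = 0.0198 rad
= 1.1345 deg
theta_new = 153 + 1.1345 = 154.1345 deg


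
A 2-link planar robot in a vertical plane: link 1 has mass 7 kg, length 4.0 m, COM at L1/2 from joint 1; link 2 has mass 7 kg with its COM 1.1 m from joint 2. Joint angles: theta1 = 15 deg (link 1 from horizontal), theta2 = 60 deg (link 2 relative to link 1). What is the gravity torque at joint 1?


Horizontal distance from joint 1 to link-1 COM:
  x_c1 = (L1/2)*cos(t1) = 2.0 * 0.9659 = 1.9319 m
Horizontal distance from joint 1 to link-2 COM:
  x_c2 = L1*cos(t1) + Lc2*cos(t1+t2)
       = 4.0*0.9659 + 1.1*0.2588 = 4.1484 m
tau1 = m1*g*x_c1 + m2*g*x_c2
     = 7*9.81*1.9319 + 7*9.81*4.1484
     = 132.6603 + 284.8709
     = 417.5312 Nm


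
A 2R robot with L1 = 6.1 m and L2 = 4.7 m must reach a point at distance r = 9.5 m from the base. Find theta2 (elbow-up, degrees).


cos(theta2) = (r^2 - L1^2 - L2^2) / (2*L1*L2)
cos(theta2) = (90.25 - 37.21 - 22.09) / 57.34
cos(theta2) = 0.539763
theta2 = 57.3325 degrees


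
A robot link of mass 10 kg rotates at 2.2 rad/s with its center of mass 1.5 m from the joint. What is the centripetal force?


F = m * omega^2 * r
= 10 * 2.2^2 * 1.5
= 10 * 4.84 * 1.5
= 72.6 N


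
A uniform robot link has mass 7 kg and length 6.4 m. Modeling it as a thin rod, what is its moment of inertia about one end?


I = (1/3) * m * L^2
= (1/3) * 7 * 6.4^2
= 0.333333 * 7 * 40.96
= 95.5733 kg*m^2


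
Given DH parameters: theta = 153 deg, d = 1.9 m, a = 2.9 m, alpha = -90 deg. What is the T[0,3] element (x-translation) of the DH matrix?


T[0,3] = a * cos(theta)
= 2.9 * cos(153 deg)
= 2.9 * -0.891
= -2.5839


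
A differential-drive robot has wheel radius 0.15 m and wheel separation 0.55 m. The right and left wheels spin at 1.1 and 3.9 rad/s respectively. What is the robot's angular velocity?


vR = r*wR = 0.15*1.1 = 0.165 m/s
vL = r*wL = 0.15*3.9 = 0.585 m/s
v = (vR+vL)/2 = 0.375 m/s
omega = (vR-vL)/L = -0.7636 rad/s
angular velocity = -0.7636 rad/s


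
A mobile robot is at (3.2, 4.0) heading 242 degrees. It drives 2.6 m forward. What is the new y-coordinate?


y_new = y0 + d*sin(theta)
= 4.0 + 2.6*sin(242)
= 4.0 + -2.2957
= 1.7043


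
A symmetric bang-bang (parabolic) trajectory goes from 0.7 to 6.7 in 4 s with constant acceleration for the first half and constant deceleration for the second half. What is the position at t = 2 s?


Symmetric rest-to-rest: each phase covers (pf-p0)/2 in time T/2. 0.5*a*(T/2)^2 = (pf-p0)/2 => a = 4*(pf-p0)/T^2
a = 4*(6.7-0.7)/4^2 = 1.5
t = 2 is in the acceleration phase (t <= T/2).
p = p0 + 0.5*a*t^2 = 0.7 + 0.5*1.5*2^2
= 3.7


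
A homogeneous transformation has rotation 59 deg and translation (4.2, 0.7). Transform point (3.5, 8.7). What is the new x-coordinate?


x' = cos(theta)*px - sin(theta)*py + tx
= 0.515*3.5 - 0.8572*8.7 + 4.2
= -1.4547


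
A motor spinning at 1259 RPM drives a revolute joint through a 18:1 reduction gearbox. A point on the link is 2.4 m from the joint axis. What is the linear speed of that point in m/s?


omega_motor = 1259 * 2*pi/60 = 131.8422 rad/s
omega_joint = omega_motor / 18 = 7.3246 rad/s
v = omega_joint * r = 7.3246 * 2.4
= 17.579 m/s


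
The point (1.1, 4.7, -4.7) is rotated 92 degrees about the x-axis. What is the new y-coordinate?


Rotation about x-axis: y' = y*cos(theta) - z*sin(theta)
= 4.7 * -0.0349 - -4.7 * 0.9994
= 4.5331


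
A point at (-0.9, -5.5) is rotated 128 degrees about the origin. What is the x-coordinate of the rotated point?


x' = x*cos(theta) - y*sin(theta)
cos(128 deg) = -0.6157, sin(128 deg) = 0.788
x' = -0.9 * -0.6157 - -5.5 * 0.788
= 0.5541 - -4.3341
= 4.8882


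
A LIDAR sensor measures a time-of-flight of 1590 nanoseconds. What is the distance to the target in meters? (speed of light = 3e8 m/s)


tof = 1590 ns = 1.59e-06 s
dist = c * tof / 2
= 3e8 * 1.59e-06 / 2
= 238.5 m


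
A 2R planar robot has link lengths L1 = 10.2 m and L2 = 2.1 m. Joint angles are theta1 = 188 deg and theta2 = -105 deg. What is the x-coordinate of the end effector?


Convert angles to radians: theta1 = 3.2812, theta2 = -1.8326
x = L1*cos(theta1) + L2*cos(theta1+theta2)
x = -10.1007 + 0.2559
x = -9.8448


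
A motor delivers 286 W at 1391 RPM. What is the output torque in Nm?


omega = 1391 * 2*pi/60 = 145.6652 rad/s
tau = P / omega = 286 / 145.6652
= 1.9634 Nm


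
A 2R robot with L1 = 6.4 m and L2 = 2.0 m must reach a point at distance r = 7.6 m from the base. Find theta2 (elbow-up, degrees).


cos(theta2) = (r^2 - L1^2 - L2^2) / (2*L1*L2)
cos(theta2) = (57.76 - 40.96 - 4.0) / 25.6
cos(theta2) = 0.5
theta2 = 60.0 degrees


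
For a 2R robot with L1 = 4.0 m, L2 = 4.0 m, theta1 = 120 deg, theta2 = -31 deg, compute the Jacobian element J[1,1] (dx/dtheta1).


J[1,1] = -L1*sin(t1) - L2*sin(t1+t2)
= -4.0*sin(120) - 4.0*sin(89)
= -7.4635


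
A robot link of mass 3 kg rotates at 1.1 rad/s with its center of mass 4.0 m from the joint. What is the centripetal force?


F = m * omega^2 * r
= 3 * 1.1^2 * 4.0
= 3 * 1.21 * 4.0
= 14.52 N


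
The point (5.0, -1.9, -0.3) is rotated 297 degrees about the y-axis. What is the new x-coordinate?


Rotation about y-axis: x' = x*cos(theta) + z*sin(theta)
= 5.0 * 0.454 + -0.3 * -0.891
= 2.5373


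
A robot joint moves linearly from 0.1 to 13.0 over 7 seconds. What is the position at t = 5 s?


s = t/T = 5/7 = 0.7143
p(t) = p0 + (pf-p0)*s
= 0.1 + (13.0 - 0.1) * 0.7143
= 9.3143


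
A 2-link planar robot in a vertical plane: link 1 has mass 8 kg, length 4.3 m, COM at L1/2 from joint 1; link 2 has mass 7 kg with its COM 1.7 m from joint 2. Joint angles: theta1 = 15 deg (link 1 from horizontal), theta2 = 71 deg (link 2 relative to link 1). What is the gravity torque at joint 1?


Horizontal distance from joint 1 to link-1 COM:
  x_c1 = (L1/2)*cos(t1) = 2.15 * 0.9659 = 2.0767 m
Horizontal distance from joint 1 to link-2 COM:
  x_c2 = L1*cos(t1) + Lc2*cos(t1+t2)
       = 4.3*0.9659 + 1.7*0.0698 = 4.2721 m
tau1 = m1*g*x_c1 + m2*g*x_c2
     = 8*9.81*2.0767 + 7*9.81*4.2721
     = 162.9826 + 293.3628
     = 456.3454 Nm


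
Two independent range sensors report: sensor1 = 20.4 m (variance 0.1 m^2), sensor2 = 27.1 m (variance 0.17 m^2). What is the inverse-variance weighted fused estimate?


w1 = (1/var1) / (1/var1 + 1/var2)
   = 10.0 / (10.0 + 5.8824) = 0.6296
w2 = 1 - w1 = 0.3704
fused = w1*s1 + w2*s2 = 12.8444 + 10.037
= 22.8815 m


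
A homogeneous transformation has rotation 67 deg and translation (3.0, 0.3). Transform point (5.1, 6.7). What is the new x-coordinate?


x' = cos(theta)*px - sin(theta)*py + tx
= 0.3907*5.1 - 0.9205*6.7 + 3.0
= -1.1747


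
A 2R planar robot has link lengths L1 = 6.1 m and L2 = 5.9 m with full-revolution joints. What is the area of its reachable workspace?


r_max = L1 + L2 = 12.0 m
r_min = |L1 - L2| = 0.2 m
Area = pi*(r_max^2 - r_min^2)
= pi*(144.0 - 0.04)
= pi * 143.96
= 452.2637 m^2


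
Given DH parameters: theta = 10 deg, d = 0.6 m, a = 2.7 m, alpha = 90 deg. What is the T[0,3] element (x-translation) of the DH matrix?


T[0,3] = a * cos(theta)
= 2.7 * cos(10 deg)
= 2.7 * 0.9848
= 2.659


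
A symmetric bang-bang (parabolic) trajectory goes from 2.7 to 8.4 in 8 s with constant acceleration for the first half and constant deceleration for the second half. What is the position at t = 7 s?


Symmetric rest-to-rest: each phase covers (pf-p0)/2 in time T/2. 0.5*a*(T/2)^2 = (pf-p0)/2 => a = 4*(pf-p0)/T^2
a = 4*(8.4-2.7)/8^2 = 0.3563
t = 7 is in the deceleration phase (t > T/2).
p = pf - 0.5*a*(T-t)^2 = 8.4 - 0.5*0.3563*1^2
= 8.2219


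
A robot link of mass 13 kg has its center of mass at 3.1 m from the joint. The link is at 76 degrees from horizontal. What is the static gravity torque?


tau = m*g*L*cos(angle)
= 13 * 9.81 * 3.1 * cos(76 deg)
= 13 * 9.81 * 3.1 * 0.2419
= 95.6421 Nm


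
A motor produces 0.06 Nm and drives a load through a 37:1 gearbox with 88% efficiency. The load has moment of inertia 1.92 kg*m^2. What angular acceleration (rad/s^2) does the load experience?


tau_out = tau_motor * N * eta
= 0.06 * 37 * 0.88 = 1.9536 Nm
alpha = tau_out / I = 1.9536 / 1.92
= 1.0175 rad/s^2


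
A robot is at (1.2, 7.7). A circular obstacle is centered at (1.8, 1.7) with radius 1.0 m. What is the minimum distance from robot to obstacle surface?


center_dist = sqrt((1.2-1.8)^2 + (7.7-1.7)^2)
= sqrt(0.36 + 36.0)
= 6.0299
min_dist = center_dist - radius = 6.0299 - 1.0 = 5.0299 m


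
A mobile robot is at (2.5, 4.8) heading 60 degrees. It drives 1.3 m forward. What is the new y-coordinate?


y_new = y0 + d*sin(theta)
= 4.8 + 1.3*sin(60)
= 4.8 + 1.1258
= 5.9258


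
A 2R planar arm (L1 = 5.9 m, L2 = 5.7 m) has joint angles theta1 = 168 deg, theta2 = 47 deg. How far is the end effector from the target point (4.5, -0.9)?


End effector via forward kinematics:
x = L1*cos(t1) + L2*cos(t1+t2) = -10.4402
y = L1*sin(t1) + L2*sin(t1+t2) = -2.0427
Distance to target:
d = sqrt((4.5 - -10.4402)^2 + (-0.9 - -2.0427)^2)
= sqrt(223.2107 + 1.3058)
= 14.9839 m


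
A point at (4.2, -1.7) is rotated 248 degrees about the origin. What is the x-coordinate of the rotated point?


x' = x*cos(theta) - y*sin(theta)
cos(248 deg) = -0.3746, sin(248 deg) = -0.9272
x' = 4.2 * -0.3746 - -1.7 * -0.9272
= -1.5733 - 1.5762
= -3.1496


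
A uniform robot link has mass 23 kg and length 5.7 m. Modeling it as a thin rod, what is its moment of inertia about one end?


I = (1/3) * m * L^2
= (1/3) * 23 * 5.7^2
= 0.333333 * 23 * 32.49
= 249.09 kg*m^2


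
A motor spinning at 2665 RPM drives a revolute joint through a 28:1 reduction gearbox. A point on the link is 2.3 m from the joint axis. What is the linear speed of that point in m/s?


omega_motor = 2665 * 2*pi/60 = 279.0781 rad/s
omega_joint = omega_motor / 28 = 9.9671 rad/s
v = omega_joint * r = 9.9671 * 2.3
= 22.9243 m/s


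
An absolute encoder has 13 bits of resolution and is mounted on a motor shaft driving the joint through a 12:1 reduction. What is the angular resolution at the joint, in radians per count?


counts = 2^13 = 8192
effective counts at joint = 8192 * 12 = 98304
resolution = 2*pi / 98304
= 6.3916e-05 rad/count


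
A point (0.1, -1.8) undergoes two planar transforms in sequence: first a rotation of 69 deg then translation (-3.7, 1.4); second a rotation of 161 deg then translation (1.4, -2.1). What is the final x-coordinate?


After transform 1:
x1 = cos(69)*0.1 - sin(69)*-1.8 + -3.7 = -1.9837
y1 = sin(69)*0.1 + cos(69)*-1.8 + 1.4 = 0.8483
After transform 2:
x2 = cos(161)*-1.9837 - sin(161)*0.8483 + 1.4
= 2.9995


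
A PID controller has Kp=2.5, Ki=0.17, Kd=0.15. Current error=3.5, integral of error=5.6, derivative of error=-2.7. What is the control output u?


u = Kp*e + Ki*int(e) + Kd*de/dt
= 2.5*3.5 + 0.17*5.6 + 0.15*(-2.7)
= 8.75 + 0.952 + -0.405
= 9.297


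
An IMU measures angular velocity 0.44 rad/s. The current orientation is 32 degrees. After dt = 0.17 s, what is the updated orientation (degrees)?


delta_theta = w * dt = 0.44 * 0.17 = 0.0748 rad
= 4.2857 deg
theta_new = 32 + 4.2857 = 36.2857 deg


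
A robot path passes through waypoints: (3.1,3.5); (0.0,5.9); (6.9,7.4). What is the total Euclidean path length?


Segment lengths:
  seg1 = sqrt((-3.1)^2 + (2.4)^2) = 3.9205
  seg2 = sqrt((6.9)^2 + (1.5)^2) = 7.0612
Total = 10.9816


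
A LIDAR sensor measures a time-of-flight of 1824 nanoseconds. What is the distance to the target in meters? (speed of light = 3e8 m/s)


tof = 1824 ns = 1.824e-06 s
dist = c * tof / 2
= 3e8 * 1.824e-06 / 2
= 273.6 m


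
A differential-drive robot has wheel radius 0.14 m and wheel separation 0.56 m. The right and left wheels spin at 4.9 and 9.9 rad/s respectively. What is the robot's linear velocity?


vR = r*wR = 0.14*4.9 = 0.686 m/s
vL = r*wL = 0.14*9.9 = 1.386 m/s
v = (vR+vL)/2 = 1.036 m/s
omega = (vR-vL)/L = -1.25 rad/s
linear velocity = 1.036 m/s


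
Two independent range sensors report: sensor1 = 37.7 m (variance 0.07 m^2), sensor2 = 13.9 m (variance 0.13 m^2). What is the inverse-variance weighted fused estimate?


w1 = (1/var1) / (1/var1 + 1/var2)
   = 14.2857 / (14.2857 + 7.6923) = 0.65
w2 = 1 - w1 = 0.35
fused = w1*s1 + w2*s2 = 24.505 + 4.865
= 29.37 m


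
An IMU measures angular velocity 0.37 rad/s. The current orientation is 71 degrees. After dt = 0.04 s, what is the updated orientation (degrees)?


delta_theta = w * dt = 0.37 * 0.04 = 0.0148 rad
= 0.848 deg
theta_new = 71 + 0.848 = 71.848 deg


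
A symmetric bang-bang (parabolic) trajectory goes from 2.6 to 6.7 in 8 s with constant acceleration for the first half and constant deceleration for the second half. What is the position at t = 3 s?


Symmetric rest-to-rest: each phase covers (pf-p0)/2 in time T/2. 0.5*a*(T/2)^2 = (pf-p0)/2 => a = 4*(pf-p0)/T^2
a = 4*(6.7-2.6)/8^2 = 0.2562
t = 3 is in the acceleration phase (t <= T/2).
p = p0 + 0.5*a*t^2 = 2.6 + 0.5*0.2562*3^2
= 3.7531


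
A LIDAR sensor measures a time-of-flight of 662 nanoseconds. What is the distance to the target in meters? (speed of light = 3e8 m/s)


tof = 662 ns = 6.62e-07 s
dist = c * tof / 2
= 3e8 * 6.62e-07 / 2
= 99.3 m
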